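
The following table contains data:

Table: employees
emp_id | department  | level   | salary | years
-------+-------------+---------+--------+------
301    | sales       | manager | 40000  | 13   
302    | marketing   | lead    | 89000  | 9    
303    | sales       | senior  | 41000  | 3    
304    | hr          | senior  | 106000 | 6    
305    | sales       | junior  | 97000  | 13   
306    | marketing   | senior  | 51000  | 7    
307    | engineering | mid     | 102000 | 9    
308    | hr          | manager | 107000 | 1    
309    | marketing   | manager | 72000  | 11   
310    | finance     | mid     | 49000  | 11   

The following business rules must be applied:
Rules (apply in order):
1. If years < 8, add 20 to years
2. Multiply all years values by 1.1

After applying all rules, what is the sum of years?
179.3

Step 1: Apply Rule 1 - Add 20 to records with years < 8
  - 4 records affected: 17 + (4 × 20) = 97
  - Unaffected records: 66
  - Sum after Rule 1: 163
Step 2: Apply Rule 2 - Multiply all by 1.1
  - 163 × 1.1 = 179.3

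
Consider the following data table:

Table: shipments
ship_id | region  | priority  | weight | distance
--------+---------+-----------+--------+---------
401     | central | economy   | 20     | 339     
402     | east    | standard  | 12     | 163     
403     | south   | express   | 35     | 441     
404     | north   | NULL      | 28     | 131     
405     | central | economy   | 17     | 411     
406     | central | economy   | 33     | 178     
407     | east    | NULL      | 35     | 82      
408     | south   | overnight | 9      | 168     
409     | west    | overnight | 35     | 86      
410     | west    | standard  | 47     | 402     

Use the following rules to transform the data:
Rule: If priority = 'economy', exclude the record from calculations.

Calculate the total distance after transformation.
1473

Step 1: Identify records where priority = 'economy'
Step 2: The excluded records sum to 928
Step 3: Original total distance = 2401
Step 4: Remaining total = 2401 - 928 = 1473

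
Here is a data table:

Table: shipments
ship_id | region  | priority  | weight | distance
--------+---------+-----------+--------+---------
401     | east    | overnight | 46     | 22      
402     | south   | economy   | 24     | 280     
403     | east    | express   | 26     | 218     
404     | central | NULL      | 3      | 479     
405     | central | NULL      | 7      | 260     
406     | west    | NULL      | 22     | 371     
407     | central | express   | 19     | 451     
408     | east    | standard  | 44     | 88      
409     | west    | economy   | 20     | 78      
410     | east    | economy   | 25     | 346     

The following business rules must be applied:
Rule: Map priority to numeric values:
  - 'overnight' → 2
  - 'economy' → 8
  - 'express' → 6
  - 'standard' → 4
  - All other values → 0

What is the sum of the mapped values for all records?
42

Step 1: Apply mapping to each record
Step 2: Count by status:
  'overnight': 1 records × 2 = 2
  'economy': 3 records × 8 = 24
  'express': 2 records × 6 = 12
  'standard': 1 records × 4 = 4
Step 3: Sum all mapped values = 42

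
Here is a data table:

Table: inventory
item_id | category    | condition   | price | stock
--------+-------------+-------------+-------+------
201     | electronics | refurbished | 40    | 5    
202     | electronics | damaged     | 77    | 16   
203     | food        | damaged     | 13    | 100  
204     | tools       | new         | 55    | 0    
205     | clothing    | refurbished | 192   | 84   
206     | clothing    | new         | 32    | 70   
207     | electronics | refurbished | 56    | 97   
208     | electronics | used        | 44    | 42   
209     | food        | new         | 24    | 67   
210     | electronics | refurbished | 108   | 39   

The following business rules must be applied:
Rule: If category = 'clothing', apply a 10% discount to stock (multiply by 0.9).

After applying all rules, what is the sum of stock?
504.6

Step 1: Records with category = 'clothing' have total stock = 154
Step 2: Apply multiplier: 154 × 0.9 = 138.6
Step 3: Other records total: 366
Step 4: Final sum = 138.6 + 366 = 504.6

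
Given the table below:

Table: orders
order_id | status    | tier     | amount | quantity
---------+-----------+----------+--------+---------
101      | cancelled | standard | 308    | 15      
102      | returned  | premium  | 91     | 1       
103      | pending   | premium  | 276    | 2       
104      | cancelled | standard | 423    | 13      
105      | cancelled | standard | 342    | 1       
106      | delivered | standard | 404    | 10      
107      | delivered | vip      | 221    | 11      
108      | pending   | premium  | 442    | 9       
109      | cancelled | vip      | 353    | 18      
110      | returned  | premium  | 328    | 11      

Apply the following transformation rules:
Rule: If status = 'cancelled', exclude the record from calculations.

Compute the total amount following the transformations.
1762

Step 1: Identify records where status = 'cancelled'
Step 2: The excluded records sum to 1426
Step 3: Original total amount = 3188
Step 4: Remaining total = 3188 - 1426 = 1762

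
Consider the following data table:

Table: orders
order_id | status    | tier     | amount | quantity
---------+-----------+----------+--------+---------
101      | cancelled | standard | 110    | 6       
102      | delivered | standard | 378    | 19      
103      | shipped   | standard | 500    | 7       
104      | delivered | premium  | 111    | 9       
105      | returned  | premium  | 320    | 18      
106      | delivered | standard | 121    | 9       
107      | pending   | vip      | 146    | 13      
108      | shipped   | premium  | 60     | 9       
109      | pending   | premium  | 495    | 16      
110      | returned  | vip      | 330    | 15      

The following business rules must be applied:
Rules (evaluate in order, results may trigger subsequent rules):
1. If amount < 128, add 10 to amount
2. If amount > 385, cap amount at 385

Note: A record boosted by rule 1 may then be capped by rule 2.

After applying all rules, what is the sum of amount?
2386

Step 1: Apply rule 1 to records with amount < 128
  - 4 records get bonus of 10
  - Of these, 0 records then exceed 385 and get capped
Step 2: Apply rule 2 to records with amount > 385
  - 2 records (original) are capped
Step 3: Calculate final sum = 2386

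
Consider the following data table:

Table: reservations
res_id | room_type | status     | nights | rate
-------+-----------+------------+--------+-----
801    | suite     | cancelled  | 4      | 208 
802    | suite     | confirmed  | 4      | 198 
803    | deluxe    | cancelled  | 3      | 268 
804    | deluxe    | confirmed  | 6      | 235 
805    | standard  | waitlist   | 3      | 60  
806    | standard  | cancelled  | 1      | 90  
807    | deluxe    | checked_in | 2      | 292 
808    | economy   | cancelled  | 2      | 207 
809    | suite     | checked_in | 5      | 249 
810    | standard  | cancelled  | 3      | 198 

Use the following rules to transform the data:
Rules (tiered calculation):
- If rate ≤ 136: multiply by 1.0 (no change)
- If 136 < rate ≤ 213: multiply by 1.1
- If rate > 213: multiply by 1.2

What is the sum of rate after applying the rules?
2294.9

Step 1: Tier 1 (rate ≤ 136): 2 records, sum = 150 × 1.0 = 150.0
Step 2: Tier 2 (136 < rate ≤ 213): 4 records, sum = 811 × 1.1 = 892.1
Step 3: Tier 3 (rate > 213): 4 records, sum = 1044 × 1.2 = 1252.8
Step 4: Final sum = 150.0 + 892.1 + 1252.8 = 2294.9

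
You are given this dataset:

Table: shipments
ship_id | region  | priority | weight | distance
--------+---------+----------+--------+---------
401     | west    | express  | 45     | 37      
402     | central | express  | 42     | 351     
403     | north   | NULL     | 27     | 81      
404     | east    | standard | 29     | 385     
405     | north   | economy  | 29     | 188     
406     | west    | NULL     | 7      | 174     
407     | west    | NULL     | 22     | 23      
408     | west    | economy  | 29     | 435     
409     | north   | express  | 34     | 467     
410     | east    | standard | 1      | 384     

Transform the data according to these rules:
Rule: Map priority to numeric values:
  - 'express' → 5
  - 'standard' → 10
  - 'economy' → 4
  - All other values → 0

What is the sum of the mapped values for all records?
43

Step 1: Apply mapping to each record
Step 2: Count by status:
  'express': 3 records × 5 = 15
  'standard': 2 records × 10 = 20
  'economy': 2 records × 4 = 8
Step 3: Sum all mapped values = 43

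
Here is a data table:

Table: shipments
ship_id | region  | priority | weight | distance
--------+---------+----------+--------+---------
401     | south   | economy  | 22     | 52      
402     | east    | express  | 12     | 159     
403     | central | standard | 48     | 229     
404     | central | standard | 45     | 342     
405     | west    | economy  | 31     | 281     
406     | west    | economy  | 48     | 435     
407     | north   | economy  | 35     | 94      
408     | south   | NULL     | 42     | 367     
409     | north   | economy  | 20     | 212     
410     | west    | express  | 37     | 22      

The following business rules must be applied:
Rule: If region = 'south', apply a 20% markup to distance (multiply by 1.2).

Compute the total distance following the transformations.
2276.8

Step 1: Records with region = 'south' have total distance = 419
Step 2: Apply multiplier: 419 × 1.2 = 502.8
Step 3: Other records total: 1774
Step 4: Final sum = 502.8 + 1774 = 2276.8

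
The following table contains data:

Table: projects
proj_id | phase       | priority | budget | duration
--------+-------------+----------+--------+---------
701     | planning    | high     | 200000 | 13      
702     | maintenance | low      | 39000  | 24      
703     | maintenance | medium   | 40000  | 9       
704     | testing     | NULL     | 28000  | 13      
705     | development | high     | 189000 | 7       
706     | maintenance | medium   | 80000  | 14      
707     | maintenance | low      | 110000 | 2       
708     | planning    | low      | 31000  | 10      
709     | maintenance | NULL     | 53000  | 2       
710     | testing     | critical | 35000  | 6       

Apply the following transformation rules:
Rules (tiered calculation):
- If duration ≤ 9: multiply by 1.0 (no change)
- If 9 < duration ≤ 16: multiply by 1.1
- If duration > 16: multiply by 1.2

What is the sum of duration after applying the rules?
109.8

Step 1: Tier 1 (duration ≤ 9): 5 records, sum = 26 × 1.0 = 26.0
Step 2: Tier 2 (9 < duration ≤ 16): 4 records, sum = 50 × 1.1 = 55.0
Step 3: Tier 3 (duration > 16): 1 records, sum = 24 × 1.2 = 28.8
Step 4: Final sum = 26.0 + 55.0 + 28.8 = 109.8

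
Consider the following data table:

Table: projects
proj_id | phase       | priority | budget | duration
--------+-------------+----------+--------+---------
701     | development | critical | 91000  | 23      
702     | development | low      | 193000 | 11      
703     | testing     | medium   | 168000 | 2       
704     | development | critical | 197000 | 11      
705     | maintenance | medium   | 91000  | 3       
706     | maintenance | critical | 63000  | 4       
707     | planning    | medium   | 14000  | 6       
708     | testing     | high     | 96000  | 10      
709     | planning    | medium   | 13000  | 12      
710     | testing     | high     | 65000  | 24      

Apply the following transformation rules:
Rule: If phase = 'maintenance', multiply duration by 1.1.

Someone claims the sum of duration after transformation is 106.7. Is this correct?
Yes, the result is correct.

Step 1: Calculate the correct sum after transformation
Step 2: Apply multiplier 1.1 to records where phase = 'maintenance'
Step 3: Correct result = 106.7
Step 4: Claimed result = 106.7
Step 5: 106.7 = 106.7 ✓
Conclusion: The claimed result is correct.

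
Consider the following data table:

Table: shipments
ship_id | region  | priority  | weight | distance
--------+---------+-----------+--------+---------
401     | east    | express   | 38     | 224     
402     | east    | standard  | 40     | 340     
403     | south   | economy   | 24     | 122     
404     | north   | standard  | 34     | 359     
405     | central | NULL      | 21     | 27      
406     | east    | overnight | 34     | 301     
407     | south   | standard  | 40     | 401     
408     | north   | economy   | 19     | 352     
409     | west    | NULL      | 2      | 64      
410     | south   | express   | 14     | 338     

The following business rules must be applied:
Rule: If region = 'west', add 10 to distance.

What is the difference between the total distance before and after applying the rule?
10

Step 1: Original sum of distance = 2528
Step 2: 1 records have region = 'west'
Step 3: Each affected record changes by 10
Step 4: Total change = 1 × 10 = 10
Step 5: New sum = 2528 + 10 = 2538
Step 6: Difference = |2538 - 2528| = 10
        (Sum increased by 10)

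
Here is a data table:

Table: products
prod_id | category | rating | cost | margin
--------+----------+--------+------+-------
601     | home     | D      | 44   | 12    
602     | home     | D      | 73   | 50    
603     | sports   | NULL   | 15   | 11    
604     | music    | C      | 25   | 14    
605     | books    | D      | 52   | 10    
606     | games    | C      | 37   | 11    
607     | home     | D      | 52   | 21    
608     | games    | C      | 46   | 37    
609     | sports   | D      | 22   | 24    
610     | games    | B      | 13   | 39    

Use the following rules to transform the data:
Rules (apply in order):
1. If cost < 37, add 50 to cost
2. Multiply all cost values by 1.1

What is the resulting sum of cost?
636.9

Step 1: Apply Rule 1 - Add 50 to records with cost < 37
  - 4 records affected: 75 + (4 × 50) = 275
  - Unaffected records: 304
  - Sum after Rule 1: 579
Step 2: Apply Rule 2 - Multiply all by 1.1
  - 579 × 1.1 = 636.9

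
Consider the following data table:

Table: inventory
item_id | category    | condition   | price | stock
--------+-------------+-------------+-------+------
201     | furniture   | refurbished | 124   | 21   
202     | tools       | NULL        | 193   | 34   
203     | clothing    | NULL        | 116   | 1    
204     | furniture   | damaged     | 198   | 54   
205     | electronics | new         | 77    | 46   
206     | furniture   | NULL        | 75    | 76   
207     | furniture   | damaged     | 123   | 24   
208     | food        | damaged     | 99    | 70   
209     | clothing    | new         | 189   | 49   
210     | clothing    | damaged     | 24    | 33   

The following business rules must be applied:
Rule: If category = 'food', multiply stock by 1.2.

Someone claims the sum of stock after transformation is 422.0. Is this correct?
Yes, the result is correct.

Step 1: Calculate the correct sum after transformation
Step 2: Apply multiplier 1.2 to records where category = 'food'
Step 3: Correct result = 422.0
Step 4: Claimed result = 422.0
Step 5: 422.0 = 422.0 ✓
Conclusion: The claimed result is correct.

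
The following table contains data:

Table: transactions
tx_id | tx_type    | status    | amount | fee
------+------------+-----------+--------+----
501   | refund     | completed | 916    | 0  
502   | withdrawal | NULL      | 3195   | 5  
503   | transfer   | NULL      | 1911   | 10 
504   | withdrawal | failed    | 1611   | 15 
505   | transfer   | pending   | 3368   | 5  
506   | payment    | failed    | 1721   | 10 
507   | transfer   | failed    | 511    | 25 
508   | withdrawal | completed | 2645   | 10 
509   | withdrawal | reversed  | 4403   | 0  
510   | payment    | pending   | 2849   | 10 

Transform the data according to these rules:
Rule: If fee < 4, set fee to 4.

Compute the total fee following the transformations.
98

Step 1: 2 records have fee < 4
Step 2: These records originally summed to 0
Step 3: After setting to minimum: 2 × 4 = 8
Step 4: Unaffected records sum: 90
Step 5: Final sum = 8 + 90 = 98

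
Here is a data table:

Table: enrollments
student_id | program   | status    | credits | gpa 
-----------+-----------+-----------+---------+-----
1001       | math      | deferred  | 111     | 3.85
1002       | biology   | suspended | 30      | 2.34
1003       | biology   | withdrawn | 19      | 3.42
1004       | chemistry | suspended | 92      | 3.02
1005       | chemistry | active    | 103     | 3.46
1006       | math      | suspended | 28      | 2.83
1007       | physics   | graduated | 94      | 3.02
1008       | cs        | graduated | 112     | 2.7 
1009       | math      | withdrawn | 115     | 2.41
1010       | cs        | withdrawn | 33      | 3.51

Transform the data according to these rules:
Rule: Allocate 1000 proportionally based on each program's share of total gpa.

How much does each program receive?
biology: 188.48, chemistry: 212.04, cs: 203.21, math: 297.45, physics: 98.82

Step 1: Calculate total gpa = 30.56
Step 2: Calculate each program's proportion:
  biology: 5.76/30.56 = 18.85% → 188.48
  chemistry: 6.48/30.56 = 21.20% → 212.04
  cs: 6.21/30.56 = 20.32% → 203.21
  math: 9.09/30.56 = 29.74% → 297.45
  physics: 3.02/30.56 = 9.88% → 98.82
Step 3: Verify: sum of allocations ≈ 1000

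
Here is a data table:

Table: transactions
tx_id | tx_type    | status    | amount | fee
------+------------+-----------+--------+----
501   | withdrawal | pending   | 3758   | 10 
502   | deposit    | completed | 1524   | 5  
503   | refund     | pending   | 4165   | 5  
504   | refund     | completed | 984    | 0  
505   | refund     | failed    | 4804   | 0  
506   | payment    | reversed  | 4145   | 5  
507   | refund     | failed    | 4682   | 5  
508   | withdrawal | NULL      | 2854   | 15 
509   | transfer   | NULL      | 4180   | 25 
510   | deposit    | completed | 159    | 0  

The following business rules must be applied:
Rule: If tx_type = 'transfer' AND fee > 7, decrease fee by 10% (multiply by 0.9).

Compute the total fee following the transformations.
67.5

Step 1: Find records where tx_type = 'transfer' AND fee > 7
Step 2: 1 records match, summing to 25
Step 3: After multiplier: 25 × 0.9 = 22.5
Step 4: Unaffected records sum: 45
Step 5: Final sum = 22.5 + 45 = 67.5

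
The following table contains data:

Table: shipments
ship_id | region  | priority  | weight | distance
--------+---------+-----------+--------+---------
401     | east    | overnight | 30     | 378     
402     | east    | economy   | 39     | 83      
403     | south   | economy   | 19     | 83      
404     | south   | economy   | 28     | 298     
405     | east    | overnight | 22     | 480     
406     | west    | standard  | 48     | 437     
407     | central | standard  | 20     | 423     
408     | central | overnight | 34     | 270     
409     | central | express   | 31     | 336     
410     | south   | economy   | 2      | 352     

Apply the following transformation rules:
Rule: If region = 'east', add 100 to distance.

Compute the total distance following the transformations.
3440

Step 1: Count records where region = 'east': 3
Step 2: Total bonus added: 3 × 100 = 300
Step 3: Original sum of distance: 3140
Step 4: Final sum = 3140 + 300 = 3440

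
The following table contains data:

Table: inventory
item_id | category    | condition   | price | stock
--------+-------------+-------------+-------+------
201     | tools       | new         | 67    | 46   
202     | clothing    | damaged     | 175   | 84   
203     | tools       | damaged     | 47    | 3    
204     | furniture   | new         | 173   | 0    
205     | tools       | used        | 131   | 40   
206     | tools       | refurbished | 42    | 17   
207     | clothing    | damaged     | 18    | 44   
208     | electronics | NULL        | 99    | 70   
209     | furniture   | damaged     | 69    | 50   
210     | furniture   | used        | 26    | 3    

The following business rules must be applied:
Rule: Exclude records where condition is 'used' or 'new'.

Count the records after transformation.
6

Step 1: Count records to exclude
  - 2 (used) + 2 (new) = 4 records
Step 2: Total records: 10
Step 3: Remaining = 10 - 4 = 6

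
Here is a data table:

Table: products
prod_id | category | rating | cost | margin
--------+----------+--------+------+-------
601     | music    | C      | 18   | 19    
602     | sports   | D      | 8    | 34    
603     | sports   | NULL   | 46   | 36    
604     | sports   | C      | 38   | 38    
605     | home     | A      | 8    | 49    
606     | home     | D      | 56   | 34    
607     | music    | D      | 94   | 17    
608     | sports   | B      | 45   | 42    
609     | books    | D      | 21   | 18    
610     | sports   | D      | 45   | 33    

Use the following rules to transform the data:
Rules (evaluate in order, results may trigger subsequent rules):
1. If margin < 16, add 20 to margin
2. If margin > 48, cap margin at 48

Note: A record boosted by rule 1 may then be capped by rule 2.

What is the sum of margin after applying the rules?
319

Step 1: Apply rule 1 to records with margin < 16
  - 0 records get bonus of 20
  - Of these, 0 records then exceed 48 and get capped
Step 2: Apply rule 2 to records with margin > 48
  - 1 records (original) are capped
Step 3: Calculate final sum = 319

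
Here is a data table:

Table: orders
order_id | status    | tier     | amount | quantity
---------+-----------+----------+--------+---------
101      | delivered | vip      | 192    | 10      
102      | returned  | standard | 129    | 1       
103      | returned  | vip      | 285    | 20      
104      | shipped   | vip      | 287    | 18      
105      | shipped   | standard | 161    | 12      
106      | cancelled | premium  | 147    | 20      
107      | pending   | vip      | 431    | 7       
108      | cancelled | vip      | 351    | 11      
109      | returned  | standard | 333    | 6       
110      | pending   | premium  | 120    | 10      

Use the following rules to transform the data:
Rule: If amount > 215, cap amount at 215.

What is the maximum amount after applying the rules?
215

Step 1: Original maximum amount = 431
Step 2: Apply cap at 215
Step 3: 5 records had amount > 215 and were capped
Step 4: Maximum after transformation = 215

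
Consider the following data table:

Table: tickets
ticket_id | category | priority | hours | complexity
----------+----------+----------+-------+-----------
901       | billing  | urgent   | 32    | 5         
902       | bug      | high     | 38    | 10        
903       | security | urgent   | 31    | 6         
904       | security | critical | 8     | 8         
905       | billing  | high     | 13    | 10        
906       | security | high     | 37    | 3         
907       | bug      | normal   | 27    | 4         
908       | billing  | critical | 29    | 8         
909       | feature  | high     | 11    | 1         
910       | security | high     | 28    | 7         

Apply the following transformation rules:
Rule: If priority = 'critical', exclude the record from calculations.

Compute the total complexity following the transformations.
46

Step 1: Identify records where priority = 'critical'
Step 2: The excluded records sum to 16
Step 3: Original total complexity = 62
Step 4: Remaining total = 62 - 16 = 46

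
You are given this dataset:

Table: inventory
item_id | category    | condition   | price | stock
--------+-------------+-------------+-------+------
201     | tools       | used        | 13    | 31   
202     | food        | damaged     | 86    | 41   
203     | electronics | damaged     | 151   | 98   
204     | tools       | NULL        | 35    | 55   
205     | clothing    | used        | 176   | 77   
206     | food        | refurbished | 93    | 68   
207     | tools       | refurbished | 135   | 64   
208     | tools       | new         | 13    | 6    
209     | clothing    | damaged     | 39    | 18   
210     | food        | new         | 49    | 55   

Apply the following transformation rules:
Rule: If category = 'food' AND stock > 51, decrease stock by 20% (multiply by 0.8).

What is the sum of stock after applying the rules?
488.4

Step 1: Find records where category = 'food' AND stock > 51
Step 2: 2 records match, summing to 123
Step 3: After multiplier: 123 × 0.8 = 98.4
Step 4: Unaffected records sum: 390
Step 5: Final sum = 98.4 + 390 = 488.4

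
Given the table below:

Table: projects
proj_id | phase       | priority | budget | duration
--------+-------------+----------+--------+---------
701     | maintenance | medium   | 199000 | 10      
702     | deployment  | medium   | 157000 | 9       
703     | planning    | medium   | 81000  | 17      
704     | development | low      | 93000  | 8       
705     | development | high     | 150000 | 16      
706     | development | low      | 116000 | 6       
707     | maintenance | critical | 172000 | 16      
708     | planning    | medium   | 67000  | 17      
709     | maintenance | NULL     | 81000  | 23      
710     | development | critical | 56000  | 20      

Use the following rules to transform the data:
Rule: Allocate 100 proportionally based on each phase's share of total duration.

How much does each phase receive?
deployment: 6.34, development: 35.21, maintenance: 34.51, planning: 23.94

Step 1: Calculate total duration = 142
Step 2: Calculate each phase's proportion:
  deployment: 9/142 = 6.34% → 6.34
  development: 50/142 = 35.21% → 35.21
  maintenance: 49/142 = 34.51% → 34.51
  planning: 34/142 = 23.94% → 23.94
Step 3: Verify: sum of allocations ≈ 100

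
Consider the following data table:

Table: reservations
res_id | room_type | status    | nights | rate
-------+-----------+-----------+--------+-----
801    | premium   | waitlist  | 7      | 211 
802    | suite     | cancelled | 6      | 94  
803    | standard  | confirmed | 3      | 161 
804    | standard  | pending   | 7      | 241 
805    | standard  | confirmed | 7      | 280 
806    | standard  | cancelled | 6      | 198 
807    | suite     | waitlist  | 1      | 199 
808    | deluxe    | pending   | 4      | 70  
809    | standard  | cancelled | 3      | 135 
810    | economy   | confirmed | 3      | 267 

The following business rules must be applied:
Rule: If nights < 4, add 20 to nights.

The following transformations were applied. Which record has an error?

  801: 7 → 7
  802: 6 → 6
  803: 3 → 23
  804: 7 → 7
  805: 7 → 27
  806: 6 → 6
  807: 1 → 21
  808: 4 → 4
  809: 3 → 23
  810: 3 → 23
Record 805 has an error. The correct transformed value should be 7, not 27.

Step 1: Check each record against the rule
Step 2: Record 805 has nights = 7
Step 3: Since 7 >= 4, the bonus should not have been applied
Step 4: Correct value = 7, but claimed value = 27
Conclusion: Record 805 has the error.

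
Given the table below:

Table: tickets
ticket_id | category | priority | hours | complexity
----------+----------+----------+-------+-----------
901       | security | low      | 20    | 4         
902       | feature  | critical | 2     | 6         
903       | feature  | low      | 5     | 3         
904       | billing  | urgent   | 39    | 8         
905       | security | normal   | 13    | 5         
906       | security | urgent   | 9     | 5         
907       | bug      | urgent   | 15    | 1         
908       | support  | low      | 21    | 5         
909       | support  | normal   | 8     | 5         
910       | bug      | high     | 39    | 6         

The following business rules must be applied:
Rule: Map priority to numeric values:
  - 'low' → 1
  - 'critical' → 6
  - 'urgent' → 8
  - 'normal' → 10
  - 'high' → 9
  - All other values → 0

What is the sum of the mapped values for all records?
62

Step 1: Apply mapping to each record
Step 2: Count by status:
  'low': 3 records × 1 = 3
  'critical': 1 records × 6 = 6
  'urgent': 3 records × 8 = 24
  'normal': 2 records × 10 = 20
  'high': 1 records × 9 = 9
Step 3: Sum all mapped values = 62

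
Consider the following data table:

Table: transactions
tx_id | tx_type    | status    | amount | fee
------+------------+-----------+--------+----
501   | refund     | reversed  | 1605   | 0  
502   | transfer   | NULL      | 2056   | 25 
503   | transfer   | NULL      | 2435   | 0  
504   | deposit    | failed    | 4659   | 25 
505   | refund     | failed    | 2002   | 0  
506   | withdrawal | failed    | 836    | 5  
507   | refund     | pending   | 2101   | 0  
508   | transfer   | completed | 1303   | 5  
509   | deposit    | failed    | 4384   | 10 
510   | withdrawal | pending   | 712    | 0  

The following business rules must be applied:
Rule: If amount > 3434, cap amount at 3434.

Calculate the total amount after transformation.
19918

Step 1: 2 records have amount > 3434
Step 2: These records originally summed to 9043
Step 3: After capping: 2 × 3434 = 6868
Step 4: Unaffected records sum: 13050
Step 5: Final sum = 6868 + 13050 = 19918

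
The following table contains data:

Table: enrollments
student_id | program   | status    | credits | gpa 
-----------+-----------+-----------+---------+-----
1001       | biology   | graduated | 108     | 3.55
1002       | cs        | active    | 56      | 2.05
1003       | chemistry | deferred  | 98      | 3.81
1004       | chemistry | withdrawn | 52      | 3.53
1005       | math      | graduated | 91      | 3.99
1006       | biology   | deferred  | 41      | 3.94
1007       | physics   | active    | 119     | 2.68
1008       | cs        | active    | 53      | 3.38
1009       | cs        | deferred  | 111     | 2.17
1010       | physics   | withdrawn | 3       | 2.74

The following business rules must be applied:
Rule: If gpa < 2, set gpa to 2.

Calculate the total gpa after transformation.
31.84

Step 1: 0 records have gpa < 2
Step 2: These records originally summed to 0
Step 3: After setting to minimum: 0 × 2 = 0
Step 4: Unaffected records sum: 31.84
Step 5: Final sum = 0 + 31.84 = 31.84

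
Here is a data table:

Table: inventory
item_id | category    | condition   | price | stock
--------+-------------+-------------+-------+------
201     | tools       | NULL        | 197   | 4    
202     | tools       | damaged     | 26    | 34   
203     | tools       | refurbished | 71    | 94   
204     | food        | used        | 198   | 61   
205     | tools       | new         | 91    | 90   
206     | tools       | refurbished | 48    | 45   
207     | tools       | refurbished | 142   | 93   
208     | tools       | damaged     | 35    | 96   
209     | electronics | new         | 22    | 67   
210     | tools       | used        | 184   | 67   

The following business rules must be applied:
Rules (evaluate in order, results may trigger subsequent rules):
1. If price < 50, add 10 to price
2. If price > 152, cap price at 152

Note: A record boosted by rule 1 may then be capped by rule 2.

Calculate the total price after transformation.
931

Step 1: Apply rule 1 to records with price < 50
  - 4 records get bonus of 10
  - Of these, 0 records then exceed 152 and get capped
Step 2: Apply rule 2 to records with price > 152
  - 3 records (original) are capped
Step 3: Calculate final sum = 931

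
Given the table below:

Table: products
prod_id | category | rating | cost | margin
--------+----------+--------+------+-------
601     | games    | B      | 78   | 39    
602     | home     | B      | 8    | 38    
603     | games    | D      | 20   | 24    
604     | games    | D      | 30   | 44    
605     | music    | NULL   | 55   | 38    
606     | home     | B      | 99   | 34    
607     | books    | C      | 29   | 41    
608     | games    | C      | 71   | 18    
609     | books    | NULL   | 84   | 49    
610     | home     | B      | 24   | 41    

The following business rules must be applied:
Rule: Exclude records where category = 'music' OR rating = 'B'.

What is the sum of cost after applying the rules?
234

Step 1: Find records where category = 'music' OR rating = 'B'
Step 2: 5 records match, summing to 264
Step 3: Original sum: 498
Step 4: Remaining sum = 498 - 264 = 234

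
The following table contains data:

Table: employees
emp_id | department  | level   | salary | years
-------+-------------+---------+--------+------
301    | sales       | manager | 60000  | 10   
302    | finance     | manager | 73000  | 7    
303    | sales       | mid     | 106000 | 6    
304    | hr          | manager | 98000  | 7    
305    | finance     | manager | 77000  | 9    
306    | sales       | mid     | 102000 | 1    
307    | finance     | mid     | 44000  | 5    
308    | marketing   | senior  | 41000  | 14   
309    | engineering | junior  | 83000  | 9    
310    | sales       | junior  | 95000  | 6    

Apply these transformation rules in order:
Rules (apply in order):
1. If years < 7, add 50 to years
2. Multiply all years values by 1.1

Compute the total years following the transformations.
301.4

Step 1: Apply Rule 1 - Add 50 to records with years < 7
  - 4 records affected: 18 + (4 × 50) = 218
  - Unaffected records: 56
  - Sum after Rule 1: 274
Step 2: Apply Rule 2 - Multiply all by 1.1
  - 274 × 1.1 = 301.4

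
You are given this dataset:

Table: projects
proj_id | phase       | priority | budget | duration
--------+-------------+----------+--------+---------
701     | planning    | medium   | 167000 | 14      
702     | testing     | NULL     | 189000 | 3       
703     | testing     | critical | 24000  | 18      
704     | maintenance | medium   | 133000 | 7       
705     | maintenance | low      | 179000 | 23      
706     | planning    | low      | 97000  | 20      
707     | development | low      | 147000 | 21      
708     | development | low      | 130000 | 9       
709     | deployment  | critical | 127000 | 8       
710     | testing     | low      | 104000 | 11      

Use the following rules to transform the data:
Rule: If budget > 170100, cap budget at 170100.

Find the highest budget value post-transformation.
170100

Step 1: Original maximum budget = 189000
Step 2: Apply cap at 170100
Step 3: 2 records had budget > 170100 and were capped
Step 4: Maximum after transformation = 170100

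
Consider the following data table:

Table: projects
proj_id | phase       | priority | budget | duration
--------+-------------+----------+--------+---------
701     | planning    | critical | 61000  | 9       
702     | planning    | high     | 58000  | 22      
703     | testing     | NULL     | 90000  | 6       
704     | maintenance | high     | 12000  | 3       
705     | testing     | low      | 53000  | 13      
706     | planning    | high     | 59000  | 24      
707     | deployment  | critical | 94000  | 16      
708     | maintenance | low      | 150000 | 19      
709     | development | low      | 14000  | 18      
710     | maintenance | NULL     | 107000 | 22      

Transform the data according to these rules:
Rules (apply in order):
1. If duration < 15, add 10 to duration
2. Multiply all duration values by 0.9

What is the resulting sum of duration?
172.8

Step 1: Apply Rule 1 - Add 10 to records with duration < 15
  - 4 records affected: 31 + (4 × 10) = 71
  - Unaffected records: 121
  - Sum after Rule 1: 192
Step 2: Apply Rule 2 - Multiply all by 0.9
  - 192 × 0.9 = 172.8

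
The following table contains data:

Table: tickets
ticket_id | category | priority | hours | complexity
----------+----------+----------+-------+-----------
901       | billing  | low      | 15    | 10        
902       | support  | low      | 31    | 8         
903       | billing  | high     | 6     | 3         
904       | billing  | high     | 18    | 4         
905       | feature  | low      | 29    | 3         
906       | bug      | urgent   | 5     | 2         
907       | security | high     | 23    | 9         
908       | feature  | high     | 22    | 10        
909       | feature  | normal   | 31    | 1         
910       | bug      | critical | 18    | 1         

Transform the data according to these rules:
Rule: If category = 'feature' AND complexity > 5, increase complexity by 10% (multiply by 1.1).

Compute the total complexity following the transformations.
52.0

Step 1: Find records where category = 'feature' AND complexity > 5
Step 2: 1 records match, summing to 10
Step 3: After multiplier: 10 × 1.1 = 11.0
Step 4: Unaffected records sum: 41
Step 5: Final sum = 11.0 + 41 = 52.0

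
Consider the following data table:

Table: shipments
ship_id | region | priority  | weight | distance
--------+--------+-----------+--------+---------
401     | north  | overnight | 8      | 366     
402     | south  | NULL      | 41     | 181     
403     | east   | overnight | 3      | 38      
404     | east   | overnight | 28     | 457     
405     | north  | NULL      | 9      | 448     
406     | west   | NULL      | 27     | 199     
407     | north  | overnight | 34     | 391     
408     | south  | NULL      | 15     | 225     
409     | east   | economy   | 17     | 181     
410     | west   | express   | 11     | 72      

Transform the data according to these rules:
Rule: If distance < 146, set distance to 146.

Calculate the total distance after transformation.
2740

Step 1: 2 records have distance < 146
Step 2: These records originally summed to 110
Step 3: After setting to minimum: 2 × 146 = 292
Step 4: Unaffected records sum: 2448
Step 5: Final sum = 292 + 2448 = 2740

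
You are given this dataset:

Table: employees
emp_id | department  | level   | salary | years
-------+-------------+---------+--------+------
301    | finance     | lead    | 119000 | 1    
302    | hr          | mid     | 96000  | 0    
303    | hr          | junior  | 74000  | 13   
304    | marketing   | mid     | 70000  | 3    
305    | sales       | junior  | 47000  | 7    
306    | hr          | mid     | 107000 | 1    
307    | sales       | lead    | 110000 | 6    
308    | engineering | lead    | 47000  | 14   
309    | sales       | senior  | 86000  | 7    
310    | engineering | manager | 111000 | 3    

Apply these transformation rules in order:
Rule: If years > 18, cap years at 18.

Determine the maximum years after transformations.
14

Step 1: Original maximum years = 14
Step 2: Check cap of 18 against maximum
Step 3: No records exceed the cap (max 14 <= cap 18), so no capping applies
Step 4: Maximum after transformation = 14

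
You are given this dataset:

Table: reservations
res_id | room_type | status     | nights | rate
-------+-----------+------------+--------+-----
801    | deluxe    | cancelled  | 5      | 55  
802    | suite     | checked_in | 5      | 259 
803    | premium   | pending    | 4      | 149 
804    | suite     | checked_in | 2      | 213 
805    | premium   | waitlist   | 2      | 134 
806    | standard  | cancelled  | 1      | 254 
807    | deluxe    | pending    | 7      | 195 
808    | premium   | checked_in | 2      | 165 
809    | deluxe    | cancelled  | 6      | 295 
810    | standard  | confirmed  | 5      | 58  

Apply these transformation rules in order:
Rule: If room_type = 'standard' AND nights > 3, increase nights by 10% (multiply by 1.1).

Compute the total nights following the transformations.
39.5

Step 1: Find records where room_type = 'standard' AND nights > 3
Step 2: 1 records match, summing to 5
Step 3: After multiplier: 5 × 1.1 = 5.5
Step 4: Unaffected records sum: 34
Step 5: Final sum = 5.5 + 34 = 39.5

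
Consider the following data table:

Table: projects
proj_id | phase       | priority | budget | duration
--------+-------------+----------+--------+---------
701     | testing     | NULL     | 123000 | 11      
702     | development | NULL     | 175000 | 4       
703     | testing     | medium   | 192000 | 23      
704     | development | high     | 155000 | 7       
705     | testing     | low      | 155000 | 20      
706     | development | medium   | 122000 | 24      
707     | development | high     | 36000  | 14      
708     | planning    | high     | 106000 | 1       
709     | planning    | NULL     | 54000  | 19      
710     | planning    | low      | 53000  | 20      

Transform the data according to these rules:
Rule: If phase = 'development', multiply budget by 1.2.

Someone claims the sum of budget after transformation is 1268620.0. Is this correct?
No, the correct result is 1268600.0.

Step 1: Calculate the correct sum after transformation
Step 2: Apply multiplier 1.2 to records where phase = 'development'
Step 3: Correct result = 1268600.0
Step 4: Claimed result = 1268620.0
Step 5: 1268600.0 ≠ 1268620.0
Conclusion: The claimed result is incorrect. The correct answer is 1268600.0.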